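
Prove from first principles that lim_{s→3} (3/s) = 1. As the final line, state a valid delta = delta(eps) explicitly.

Let eps > 0 be given. We seek delta > 0 such that 0 < |s − 3| < delta implies |3/s − 1| < eps.
|3/s − 1| = 3·|3 − s|/(3·|s|) = 3|s − 3|/(3|s|).
Require delta ≤ 3/2 so that |s| > 3 − 3/2 = 3/2, hence 3|s| > 9/2.
Then |3/s − 1| < 3|s − 3|/(9/2), which is < eps when |s − 3| < (3/2)eps.
Take delta = min(3/2, (3/2)eps). Then 0 < |s − 3| < delta gives both |s − 3| < 3/2 and |s − 3| < (3/2)eps, so |3/s − 1| < eps.

delta = min(3/2, (3/2)eps)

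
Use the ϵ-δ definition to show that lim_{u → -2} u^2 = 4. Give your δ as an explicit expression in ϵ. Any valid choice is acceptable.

δ = min(1, ϵ/5)

Let ϵ > 0 be given. We seek δ > 0 with 0 < |u + 2| < δ ⇒ |u^2 − 4| < ϵ.
Factor: u^2 − 4 = (u + 2)(u - 2), so |u^2 − 4| = |u + 2|·|u - 2|.
Restrict δ ≤ 1. Then |u + 2| < 1 gives |u| < 3, so by the triangle inequality |u - 2| ≤ 3 + 2 = 5.
Hence |u^2 − 4| ≤ 5|u + 2|, which is < ϵ once |u + 2| < ϵ/5.
Take δ = min(1, ϵ/5). If 0 < |u + 2| < δ then both bounds hold and |u^2 − 4| ≤ 5|u + 2| < 5·(ϵ/5) = ϵ.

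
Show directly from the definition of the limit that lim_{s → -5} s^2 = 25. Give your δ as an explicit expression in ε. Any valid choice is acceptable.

δ = min(1, ε/11)

Let ε > 0 be given. We seek δ > 0 with 0 < |s + 5| < δ ⇒ |s^2 − 25| < ε.
Factor: s^2 − 25 = (s + 5)(s - 5), so |s^2 − 25| = |s + 5|·|s - 5|.
Restrict δ ≤ 1. Then |s + 5| < 1 gives |s| < 6, so by the triangle inequality |s - 5| ≤ 6 + 5 = 11.
Hence |s^2 − 25| ≤ 11|s + 5|, which is < ε once |s + 5| < ε/11.
Take δ = min(1, ε/11). If 0 < |s + 5| < δ then both bounds hold and |s^2 − 25| ≤ 11|s + 5| < 11·(ε/11) = ε.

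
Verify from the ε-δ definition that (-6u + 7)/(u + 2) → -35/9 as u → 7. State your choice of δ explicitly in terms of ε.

δ = min(9/2, (81/38)ε)

Let ε > 0. We want δ > 0 with 0 < |u − 7| < δ ⇒ |(-6u + 7)/(u + 2) + 35/9| < ε.
Combining over a common denominator, (-6u + 7)/(u + 2) + 35/9 = [(-6u + 7)·9 − (-35)·(u + 2)] / [9·(u + 2)] = -19(u − 7) / (9(u + 2)).
So |(-6u + 7)/(u + 2) + 35/9| = 19|u − 7| / (9·|u + 2|).
Require δ ≤ 9/2, so |u + 2| ≥ |9| − |u − 7| > 9 − 9/2 = 9/2.
Hence |(-6u + 7)/(u + 2) + 35/9| < 19|u − 7|/(9·(9/2)) = (38/81)|u − 7|, which is < ε once |u − 7| < (81/38)ε.
Take δ = min(9/2, (81/38)ε). Then 0 < |u − 7| < δ forces both bounds, so |(-6u + 7)/(u + 2) + 35/9| < ε.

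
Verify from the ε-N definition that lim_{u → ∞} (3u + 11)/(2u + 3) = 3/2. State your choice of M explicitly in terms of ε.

Suppose ε > 0. We seek M > 0 such that u > M implies |(3u + 11)/(2u + 3) − (3/2)| < ε.
(3u + 11)/(2u + 3) − (3/2) = (2(3u + 11) − 3(2u + 3)) / (2(2u + 3)) = 13/(2(2u + 3)).
For u > 0 we have 2u + 3 > 2u, so |(3u + 11)/(2u + 3) − (3/2)| = 13/(2(2u + 3)) < 13/(2·2u) = (13/4)/u.
Thus |(3u + 11)/(2u + 3) − (3/2)| < ε whenever u > (13/4)/ε.
Take M = (13/4)/ε. If u > M then |(3u + 11)/(2u + 3) − (3/2)| < (13/4)/u < ε.

M = (13/4)/ε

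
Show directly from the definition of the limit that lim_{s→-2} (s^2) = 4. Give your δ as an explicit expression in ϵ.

Let ϵ > 0 be given. We seek δ > 0 with 0 < |s + 2| < δ ⇒ |s^2 − 4| < ϵ.
Factor: s^2 − 4 = (s + 2)(s - 2), so |s^2 − 4| = |s + 2|·|s - 2|.
Restrict δ ≤ 1. Then |s + 2| < 1 gives |s| < 3, so by the triangle inequality |s - 2| ≤ 3 + 2 = 5.
Hence |s^2 − 4| ≤ 5|s + 2|, which is < ϵ once |s + 2| < ϵ/5.
Take δ = min(1, ϵ/5). If 0 < |s + 2| < δ then both bounds hold and |s^2 − 4| ≤ 5|s + 2| < 5·(ϵ/5) = ϵ.

δ = min(1, ϵ/5)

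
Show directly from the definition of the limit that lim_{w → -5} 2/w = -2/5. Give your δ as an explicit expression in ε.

δ = min(5/2, (25/4)ε)

Fix ε > 0. We seek δ > 0 such that 0 < |w + 5| < δ implies |2/w + 2/5| < ε.
|2/w + 2/5| = 2·|-5 − w|/(5·|w|) = 2|w + 5|/(5|w|).
Require δ ≤ 5/2 so that |w| > 5 − 5/2 = 5/2, hence 5|w| > 25/2.
Then |2/w + 2/5| < 2|w + 5|/(25/2), which is < ε when |w + 5| < (25/4)ε.
Take δ = min(5/2, (25/4)ε). Then 0 < |w + 5| < δ gives both |w + 5| < 5/2 and |w + 5| < (25/4)ε, so |2/w + 2/5| < ε.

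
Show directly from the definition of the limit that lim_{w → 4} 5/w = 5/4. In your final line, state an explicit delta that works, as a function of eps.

delta = min(2, (8/5)eps)

Fix eps > 0. We seek delta > 0 such that 0 < |w − 4| < delta implies |5/w − (5/4)| < eps.
|5/w − (5/4)| = 5·|4 − w|/(4·|w|) = 5|w − 4|/(4|w|).
Restrict delta ≤ 2. Then |w − 4| < 2 gives |w| > 2, so 4|w| > 8.
Then |5/w − (5/4)| < 5|w − 4|/8, which is < eps when |w − 4| < (8/5)eps.
Take delta = min(2, (8/5)eps). Then 0 < |w − 4| < delta gives both |w − 4| < 2 and |w − 4| < (8/5)eps, so |5/w − (5/4)| < eps.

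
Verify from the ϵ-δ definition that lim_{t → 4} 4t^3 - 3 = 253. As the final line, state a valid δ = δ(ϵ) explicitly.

Fix ϵ > 0. We want δ > 0 such that 0 < |t − 4| < δ implies |(4t^3 - 3) − 253| < ϵ.
(4t^3 - 3) − 253 = 4t^3 - 256 = (t − 4)(4t^2 + 16t + 64).
So |(4t^3 - 3) − 253| = |t − 4|·|4t^2 + 16t + 64|.
Assume first that |t − 4| < 1, so |t| < 5. Then |4t^2 + 16t + 64| ≤ 4·5^2 + 16·5 + 64 = 244.
Hence |(4t^3 - 3) − 253| ≤ 244|t − 4| < ϵ provided |t − 4| < ϵ/244.
Choosing δ = min(1, ϵ/244) ensures both conditions, hence |(4t^3 - 3) − 253| < ϵ.

δ = min(1, ϵ/244)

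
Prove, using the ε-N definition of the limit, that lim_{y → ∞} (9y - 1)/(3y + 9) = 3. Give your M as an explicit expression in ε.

Suppose ε > 0. We seek M > 0 such that y > M implies |(9y - 1)/(3y + 9) − 3| < ε.
(9y - 1)/(3y + 9) − 3 = (3(9y - 1) − 9(3y + 9)) / (3(3y + 9)) = -84/(3(3y + 9)).
For y > 0 we have 3y + 9 > 3y, so |(9y - 1)/(3y + 9) − 3| = 84/(3(3y + 9)) < 84/(3·3y) = (28/3)/y.
Thus |(9y - 1)/(3y + 9) − 3| < ε whenever y > (28/3)/ε.
Take M = (28/3)/ε. If y > M then |(9y - 1)/(3y + 9) − 3| < (28/3)/y < ε.

M = (28/3)/ε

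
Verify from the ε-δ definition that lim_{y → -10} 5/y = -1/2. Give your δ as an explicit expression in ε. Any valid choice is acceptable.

δ = min(5, 10ε)

Suppose ε > 0. We seek δ > 0 such that 0 < |y + 10| < δ implies |5/y + 1/2| < ε.
|5/y + 1/2| = 5·|-10 − y|/(10·|y|) = 5|y + 10|/(10|y|).
Restrict δ ≤ 5. Then |y + 10| < 5 gives |y| > 5, so 10|y| > 50.
Then |5/y + 1/2| < 5|y + 10|/50, which is < ε when |y + 10| < 10ε.
Take δ = min(5, 10ε). Then 0 < |y + 10| < δ gives both |y + 10| < 5 and |y + 10| < 10ε, so |5/y + 1/2| < ε.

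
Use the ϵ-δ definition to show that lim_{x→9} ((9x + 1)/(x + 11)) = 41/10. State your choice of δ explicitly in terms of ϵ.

δ = min(10, (100/49)ϵ)

Let ϵ > 0. We want δ > 0 with 0 < |x − 9| < δ ⇒ |(9x + 1)/(x + 11) − (41/10)| < ϵ.
Combining over a common denominator, (9x + 1)/(x + 11) − (41/10) = [(9x + 1)·20 − 82·(x + 11)] / [20·(x + 11)] = 98(x − 9) / (20(x + 11)).
So |(9x + 1)/(x + 11) − (41/10)| = 98|x − 9| / (20·|x + 11|).
Require δ ≤ 10, so |x + 11| ≥ |20| − |x − 9| > 20 − 10 = 10.
Hence |(9x + 1)/(x + 11) − (41/10)| < 98|x − 9|/(20·10) = (49/100)|x − 9|, which is < ϵ once |x − 9| < (100/49)ϵ.
Take δ = min(10, (100/49)ϵ). Then 0 < |x − 9| < δ forces both bounds, so |(9x + 1)/(x + 11) − (41/10)| < ϵ.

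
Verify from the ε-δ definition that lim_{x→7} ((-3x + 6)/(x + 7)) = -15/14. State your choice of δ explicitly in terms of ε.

Let ε > 0. We want δ > 0 with 0 < |x − 7| < δ ⇒ |(-3x + 6)/(x + 7) + 15/14| < ε.
Combining over a common denominator, (-3x + 6)/(x + 7) + 15/14 = [(-3x + 6)·14 − (-15)·(x + 7)] / [14·(x + 7)] = -27(x − 7) / (14(x + 7)).
So |(-3x + 6)/(x + 7) + 15/14| = 27|x − 7| / (14·|x + 7|).
Require δ ≤ 7, so |x + 7| ≥ |14| − |x − 7| > 14 − 7 = 7.
Hence |(-3x + 6)/(x + 7) + 15/14| < 27|x − 7|/(14·7) = (27/98)|x − 7|, which is < ε once |x − 7| < (98/27)ε.
Take δ = min(7, (98/27)ε). Then 0 < |x − 7| < δ forces both bounds, so |(-3x + 6)/(x + 7) + 15/14| < ε.

δ = min(7, (98/27)ε)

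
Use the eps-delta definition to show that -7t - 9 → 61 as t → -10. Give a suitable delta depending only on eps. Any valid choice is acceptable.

Suppose eps > 0. We need delta > 0 so that 0 < |t + 10| < delta implies |(-7t - 9) − 61| < eps.
|(-7t - 9) − 61| = |-7t - 70| = 7|t + 10|.
Thus it suffices that |t + 10| < eps/7.
Take delta = eps/7. If 0 < |t + 10| < delta then |(-7t - 9) − 61| = 7|t + 10| < 7·(eps/7) = eps.

delta = eps/7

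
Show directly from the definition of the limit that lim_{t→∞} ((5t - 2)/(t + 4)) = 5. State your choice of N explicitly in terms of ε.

Let ε > 0. We seek N > 0 such that t > N implies |(5t - 2)/(t + 4) − 5| < ε.
(5t - 2)/(t + 4) − 5 = ((5t - 2) − 5(t + 4)) / ((t + 4)) = -22/((t + 4)).
For t > 0 we have t + 4 > t, so |(5t - 2)/(t + 4) − 5| = 22/((t + 4)) < 22/(t) = 22/t.
Thus |(5t - 2)/(t + 4) − 5| < ε whenever t > 22/ε.
Take N = 22/ε. If t > N then |(5t - 2)/(t + 4) − 5| < 22/t < ε.

N = 22/ε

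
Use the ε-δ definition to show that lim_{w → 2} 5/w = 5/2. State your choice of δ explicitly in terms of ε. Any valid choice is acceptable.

Suppose ε > 0. We seek δ > 0 such that 0 < |w − 2| < δ implies |5/w − (5/2)| < ε.
|5/w − (5/2)| = 5·|2 − w|/(2·|w|) = 5|w − 2|/(2|w|).
Require δ ≤ 1 so that |w| > 2 − 1 = 1, hence 2|w| > 2.
Then |5/w − (5/2)| < 5|w − 2|/2, which is < ε when |w − 2| < (2/5)ε.
Take δ = min(1, (2/5)ε). Then 0 < |w − 2| < δ gives both |w − 2| < 1 and |w − 2| < (2/5)ε, so |5/w − (5/2)| < ε.

δ = min(1, (2/5)ε)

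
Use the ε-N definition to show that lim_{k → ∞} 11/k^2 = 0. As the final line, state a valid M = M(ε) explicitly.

M = (11/ε)^{1/2}

Fix ε > 0. For k ≥ 1, |11/k^2 − 0| = 11/k^2.
11/k^2 < ε ⇔ k^2 > 11/ε ⇔ k > (11/ε)^{1/2}.
Take M = (11/ε)^{1/2}. Then k > M implies 11/k^2 < ε.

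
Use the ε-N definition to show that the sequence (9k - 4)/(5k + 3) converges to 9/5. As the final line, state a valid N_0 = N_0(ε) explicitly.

N_0 = (47/25)/ε

Fix ε > 0. For k ≥ 1, |(9k - 4)/(5k + 3) − (9/5)| = |-47|/(5(5k + 3)) = 47/(5(5k + 3)).
Since 5k + 3 ≥ 5k for k ≥ 1, this is ≤ 47/(5·5k) = (47/25)/k.
So |(9k - 4)/(5k + 3) − (9/5)| < ε whenever k > (47/25)/ε.
Take N_0 = (47/25)/ε. If k > N_0 then |(9k - 4)/(5k + 3) − (9/5)| ≤ (47/25)/k < ε.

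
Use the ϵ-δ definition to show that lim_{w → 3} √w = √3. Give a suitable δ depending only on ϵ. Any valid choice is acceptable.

δ = min(3, √3·ϵ)

Fix ϵ > 0. We want δ > 0 such that 0 < |w − 3| < δ implies |√w − √3| < ϵ.
Rationalise: √w − √3 = (w − 3)/(√w + √3), so |√w − √3| = |w − 3|/(√w + √3).
Restrict δ ≤ 3 so that |w − 3| < 3 forces w > 0, and then √w + √3 > √3.
Hence |√w − √3| < |w − 3|/√3, which is < ϵ once |w − 3| < √3·ϵ.
Take δ = min(3, √3·ϵ). If 0 < |w − 3| < δ then w > 0 and |√w − √3| < |w − 3|/√3 < ϵ.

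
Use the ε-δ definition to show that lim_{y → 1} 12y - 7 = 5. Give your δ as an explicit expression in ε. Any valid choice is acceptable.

δ = ε/12

Let ε > 0 be given. We need δ > 0 so that 0 < |y − 1| < δ implies |(12y - 7) − 5| < ε.
|(12y - 7) − 5| = |12y - 12| = 12|y − 1|.
So 12|y − 1| < ε exactly when |y − 1| < ε/12.
Choosing δ = ε/12 gives |(12y - 7) − 5| = 12|y − 1| < ε whenever |y − 1| < δ.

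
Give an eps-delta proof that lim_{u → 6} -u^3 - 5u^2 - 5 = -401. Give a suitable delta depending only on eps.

Suppose eps > 0. We want delta > 0 such that 0 < |u − 6| < delta implies |(-u^3 - 5u^2 - 5) + 401| < eps.
(-u^3 - 5u^2 - 5) + 401 = -u^3 - 5u^2 + 396 = (u − 6)(-u^2 - 11u - 66).
So |(-u^3 - 5u^2 - 5) + 401| = |u − 6|·|-u^2 - 11u - 66|.
Require delta ≤ 1. Then |u − 6| < 1 gives |u| < 7, and by the triangle inequality |-u^2 - 11u - 66| ≤ 7^2 + 11·7 + 66 = 192.
Hence |(-u^3 - 5u^2 - 5) + 401| ≤ 192|u − 6| < eps provided |u − 6| < eps/192.
Choosing delta = min(1, eps/192) ensures both conditions, hence |(-u^3 - 5u^2 - 5) + 401| < eps.

delta = min(1, eps/192)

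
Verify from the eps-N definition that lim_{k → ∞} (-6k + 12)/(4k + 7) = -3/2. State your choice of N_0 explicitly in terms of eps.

N_0 = (45/8)/eps

Fix eps > 0. For k ≥ 1, |(-6k + 12)/(4k + 7) + 3/2| = |90|/(4(4k + 7)) = 90/(4(4k + 7)).
Since 4k + 7 ≥ 4k for k ≥ 1, this is ≤ 90/(4·4k) = (45/8)/k.
So |(-6k + 12)/(4k + 7) + 3/2| < eps whenever k > (45/8)/eps.
Take N_0 = (45/8)/eps. If k > N_0 then |(-6k + 12)/(4k + 7) + 3/2| ≤ (45/8)/k < eps.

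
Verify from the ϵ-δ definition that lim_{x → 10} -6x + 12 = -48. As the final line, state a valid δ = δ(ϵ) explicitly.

δ = ϵ/6

Suppose ϵ > 0. We need δ > 0 so that 0 < |x − 10| < δ implies |(-6x + 12) + 48| < ϵ.
Since (-6x + 12) + 48 = -6(x − 10), we have |(-6x + 12) + 48| = 6|x − 10|.
So 6|x − 10| < ϵ exactly when |x − 10| < ϵ/6.
Take δ = ϵ/6. If 0 < |x − 10| < δ then |(-6x + 12) + 48| = 6|x − 10| < 6·(ϵ/6) = ϵ.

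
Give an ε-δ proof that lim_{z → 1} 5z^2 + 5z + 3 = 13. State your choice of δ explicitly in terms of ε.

Suppose ε > 0. We want δ > 0 such that 0 < |z − 1| < δ implies |(5z^2 + 5z + 3) − 13| < ε.
(5z^2 + 5z + 3) − 13 = 5z^2 + 5z - 10 = (z − 1)(5z + 10).
So |(5z^2 + 5z + 3) − 13| = |z − 1|·|5z + 10|.
Assume first that |z − 1| < 1, so |z| < 2. Then |5z + 10| ≤ 5·2 + 10 = 20.
Hence |(5z^2 + 5z + 3) − 13| ≤ 20|z − 1| < ε provided |z − 1| < ε/20.
Choosing δ = min(1, ε/20) ensures both conditions, hence |(5z^2 + 5z + 3) − 13| < ε.

δ = min(1, ε/20)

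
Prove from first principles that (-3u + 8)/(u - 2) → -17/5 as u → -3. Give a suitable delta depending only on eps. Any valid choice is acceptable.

delta = min(5/2, (25/4)eps)

Suppose eps > 0. We want delta > 0 with 0 < |u + 3| < delta ⇒ |(-3u + 8)/(u - 2) + 17/5| < eps.
Combining over a common denominator, (-3u + 8)/(u - 2) + 17/5 = [(-3u + 8)·(-5) − 17·(u - 2)] / [(-5)·(u - 2)] = -2(u + 3) / ((-5)(u - 2)).
So |(-3u + 8)/(u - 2) + 17/5| = 2|u + 3| / (5·|u − 2|).
Require delta ≤ 5/2, so |u − 2| ≥ |-5| − |u + 3| > 5 − 5/2 = 5/2.
Hence |(-3u + 8)/(u - 2) + 17/5| < 2|u + 3|/(5·(5/2)) = (4/25)|u + 3|, which is < eps once |u + 3| < (25/4)eps.
Take delta = min(5/2, (25/4)eps). Then 0 < |u + 3| < delta forces both bounds, so |(-3u + 8)/(u - 2) + 17/5| < eps.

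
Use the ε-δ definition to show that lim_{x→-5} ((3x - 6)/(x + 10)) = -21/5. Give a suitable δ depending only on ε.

δ = min(5/2, (25/72)ε)

Let ε > 0 be given. We want δ > 0 with 0 < |x + 5| < δ ⇒ |(3x - 6)/(x + 10) + 21/5| < ε.
Combining over a common denominator, (3x - 6)/(x + 10) + 21/5 = [(3x - 6)·5 − (-21)·(x + 10)] / [5·(x + 10)] = 36(x + 5) / (5(x + 10)).
So |(3x - 6)/(x + 10) + 21/5| = 36|x + 5| / (5·|x + 10|).
Require δ ≤ 5/2, so |x + 10| ≥ |5| − |x + 5| > 5 − 5/2 = 5/2.
Hence |(3x - 6)/(x + 10) + 21/5| < 36|x + 5|/(5·(5/2)) = (72/25)|x + 5|, which is < ε once |x + 5| < (25/72)ε.
Take δ = min(5/2, (25/72)ε). Then 0 < |x + 5| < δ forces both bounds, so |(3x - 6)/(x + 10) + 21/5| < ε.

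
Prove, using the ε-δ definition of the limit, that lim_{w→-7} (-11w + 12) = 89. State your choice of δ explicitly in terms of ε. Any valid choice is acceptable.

Let ε > 0 be given. We need δ > 0 so that 0 < |w + 7| < δ implies |(-11w + 12) − 89| < ε.
Since (-11w + 12) − 89 = -11(w + 7), we have |(-11w + 12) − 89| = 11|w + 7|.
So 11|w + 7| < ε exactly when |w + 7| < ε/11.
Take δ = ε/11. If 0 < |w + 7| < δ then |(-11w + 12) − 89| = 11|w + 7| < 11·(ε/11) = ε.

δ = ε/11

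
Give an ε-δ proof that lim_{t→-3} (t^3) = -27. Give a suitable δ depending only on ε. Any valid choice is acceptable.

Let ε > 0 be given. We seek δ > 0 with 0 < |t + 3| < δ ⇒ |t^3 + 27| < ε.
Factor: t^3 + 27 = (t + 3)(t^2 - 3t + 9), so |t^3 + 27| = |t + 3|·|t^2 - 3t + 9|.
Impose δ ≤ 1 so that |t| < 4; then |t^2 - 3t + 9| ≤ 37.
Hence |t^3 + 27| ≤ 37|t + 3|, which is < ε once |t + 3| < ε/37.
Take δ = min(1, ε/37). If 0 < |t + 3| < δ then both bounds hold and |t^3 + 27| ≤ 37|t + 3| < 37·(ε/37) = ε.

δ = min(1, ε/37)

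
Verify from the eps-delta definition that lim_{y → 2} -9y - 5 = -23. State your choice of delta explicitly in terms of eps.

Let eps > 0 be given. We need delta > 0 so that 0 < |y − 2| < delta implies |(-9y - 5) + 23| < eps.
|(-9y - 5) + 23| = |-9y + 18| = 9|y − 2|.
Thus it suffices that |y − 2| < eps/9.
Choosing delta = eps/9 gives |(-9y - 5) + 23| = 9|y − 2| < eps whenever |y − 2| < delta.

delta = eps/9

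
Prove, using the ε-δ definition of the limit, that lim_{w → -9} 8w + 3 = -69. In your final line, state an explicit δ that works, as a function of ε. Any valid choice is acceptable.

Fix ε > 0. We need δ > 0 so that 0 < |w + 9| < δ implies |(8w + 3) + 69| < ε.
Since (8w + 3) + 69 = 8(w + 9), we have |(8w + 3) + 69| = 8|w + 9|.
Thus it suffices that |w + 9| < ε/8.
Choosing δ = ε/8 gives |(8w + 3) + 69| = 8|w + 9| < ε whenever |w + 9| < δ.

δ = ε/8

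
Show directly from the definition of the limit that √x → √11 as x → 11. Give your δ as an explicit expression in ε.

Let ε > 0. We want δ > 0 such that 0 < |x − 11| < δ implies |√x − √11| < ε.
Multiplying by the conjugate, |√x − √11| = |x − 11|/(√x + √11).
Restrict δ ≤ 11 so that |x − 11| < 11 forces x > 0, and then √x + √11 > √11.
Hence |√x − √11| < |x − 11|/√11, which is < ε once |x − 11| < √11·ε.
Take δ = min(11, √11·ε). If 0 < |x − 11| < δ then x > 0 and |√x − √11| < |x − 11|/√11 < ε.

δ = min(11, √11·ε)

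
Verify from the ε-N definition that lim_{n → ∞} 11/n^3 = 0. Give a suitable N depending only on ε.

Suppose ε > 0. For n ≥ 1, |11/n^3 − 0| = 11/n^3.
11/n^3 < ε ⇔ n^3 > 11/ε ⇔ n > (11/ε)^{1/3}.
Take N = (11/ε)^{1/3}. Then n > N implies 11/n^3 < ε.

N = (11/ε)^{1/3}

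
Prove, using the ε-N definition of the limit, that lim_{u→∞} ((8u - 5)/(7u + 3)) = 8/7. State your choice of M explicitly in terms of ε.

M = (59/49)/ε

Suppose ε > 0. We seek M > 0 such that u > M implies |(8u - 5)/(7u + 3) − (8/7)| < ε.
(8u - 5)/(7u + 3) − (8/7) = (7(8u - 5) − 8(7u + 3)) / (7(7u + 3)) = -59/(7(7u + 3)).
For u > 0 we have 7u + 3 > 7u, so |(8u - 5)/(7u + 3) − (8/7)| = 59/(7(7u + 3)) < 59/(7·7u) = (59/49)/u.
Thus |(8u - 5)/(7u + 3) − (8/7)| < ε whenever u > (59/49)/ε.
Take M = (59/49)/ε. If u > M then |(8u - 5)/(7u + 3) − (8/7)| < (59/49)/u < ε.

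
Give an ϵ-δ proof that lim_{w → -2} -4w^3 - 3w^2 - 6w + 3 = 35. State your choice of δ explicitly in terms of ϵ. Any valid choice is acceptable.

Let ϵ > 0. We want δ > 0 such that 0 < |w + 2| < δ implies |(-4w^3 - 3w^2 - 6w + 3) − 35| < ϵ.
(-4w^3 - 3w^2 - 6w + 3) − 35 = -4w^3 - 3w^2 - 6w - 32 = (w + 2)(-4w^2 + 5w - 16).
So |(-4w^3 - 3w^2 - 6w + 3) − 35| = |w + 2|·|-4w^2 + 5w - 16|.
Require δ ≤ 1. Then |w + 2| < 1 gives |w| < 3, and by the triangle inequality |-4w^2 + 5w - 16| ≤ 4·3^2 + 5·3 + 16 = 67.
Hence |(-4w^3 - 3w^2 - 6w + 3) − 35| ≤ 67|w + 2| < ϵ provided |w + 2| < ϵ/67.
Take δ = min(1, ϵ/67). Then 0 < |w + 2| < δ gives both |w + 2| < 1 and |w + 2| < ϵ/67, so |(-4w^3 - 3w^2 - 6w + 3) − 35| < ϵ.

δ = min(1, ϵ/67)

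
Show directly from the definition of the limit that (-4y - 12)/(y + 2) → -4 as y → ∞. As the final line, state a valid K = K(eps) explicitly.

Let eps > 0. We seek K > 0 such that y > K implies |(-4y - 12)/(y + 2) + 4| < eps.
(-4y - 12)/(y + 2) + 4 = ((-4y - 12) − (-4)(y + 2)) / ((y + 2)) = -4/((y + 2)).
For y > 0 we have y + 2 > y, so |(-4y - 12)/(y + 2) + 4| = 4/((y + 2)) < 4/(y) = 4/y.
Thus |(-4y - 12)/(y + 2) + 4| < eps whenever y > 4/eps.
Take K = 4/eps. If y > K then |(-4y - 12)/(y + 2) + 4| < 4/y < eps.

K = 4/eps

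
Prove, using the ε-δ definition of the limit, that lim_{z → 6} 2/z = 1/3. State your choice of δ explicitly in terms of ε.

δ = min(3, 9ε)

Let ε > 0 be given. We seek δ > 0 such that 0 < |z − 6| < δ implies |2/z − (1/3)| < ε.
|2/z − (1/3)| = 2·|6 − z|/(6·|z|) = 2|z − 6|/(6|z|).
Require δ ≤ 3 so that |z| > 6 − 3 = 3, hence 6|z| > 18.
Then |2/z − (1/3)| < 2|z − 6|/18, which is < ε when |z − 6| < 9ε.
Take δ = min(3, 9ε). Then 0 < |z − 6| < δ gives both |z − 6| < 3 and |z − 6| < 9ε, so |2/z − (1/3)| < ε.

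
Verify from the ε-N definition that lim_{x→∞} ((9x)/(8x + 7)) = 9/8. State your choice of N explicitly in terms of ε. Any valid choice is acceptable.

N = (63/64)/ε

Let ε > 0 be given. We seek N > 0 such that x > N implies |(9x)/(8x + 7) − (9/8)| < ε.
(9x)/(8x + 7) − (9/8) = (8(9x) − 9(8x + 7)) / (8(8x + 7)) = -63/(8(8x + 7)).
For x > 0 we have 8x + 7 > 8x, so |(9x)/(8x + 7) − (9/8)| = 63/(8(8x + 7)) < 63/(8·8x) = (63/64)/x.
Thus |(9x)/(8x + 7) − (9/8)| < ε whenever x > (63/64)/ε.
Take N = (63/64)/ε. If x > N then |(9x)/(8x + 7) − (9/8)| < (63/64)/x < ε.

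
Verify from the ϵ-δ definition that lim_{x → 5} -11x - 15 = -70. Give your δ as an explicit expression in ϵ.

δ = ϵ/11

Let ϵ > 0 be given. We need δ > 0 so that 0 < |x − 5| < δ implies |(-11x - 15) + 70| < ϵ.
|(-11x - 15) + 70| = |-11x + 55| = 11|x − 5|.
So 11|x − 5| < ϵ exactly when |x − 5| < ϵ/11.
Choosing δ = ϵ/11 gives |(-11x - 15) + 70| = 11|x − 5| < ϵ whenever |x − 5| < δ.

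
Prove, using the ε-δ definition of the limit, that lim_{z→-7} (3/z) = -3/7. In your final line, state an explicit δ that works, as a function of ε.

Suppose ε > 0. We seek δ > 0 such that 0 < |z + 7| < δ implies |3/z + 3/7| < ε.
|3/z + 3/7| = 3·|-7 − z|/(7·|z|) = 3|z + 7|/(7|z|).
Restrict δ ≤ 7/2. Then |z + 7| < 7/2 gives |z| > 7/2, so 7|z| > 49/2.
Then |3/z + 3/7| < 3|z + 7|/(49/2), which is < ε when |z + 7| < (49/6)ε.
Take δ = min(7/2, (49/6)ε). Then 0 < |z + 7| < δ gives both |z + 7| < 7/2 and |z + 7| < (49/6)ε, so |3/z + 3/7| < ε.

δ = min(7/2, (49/6)ε)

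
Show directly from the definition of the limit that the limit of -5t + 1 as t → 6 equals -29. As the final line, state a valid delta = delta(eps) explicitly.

Let eps > 0 be given. We need delta > 0 so that 0 < |t − 6| < delta implies |(-5t + 1) + 29| < eps.
Since (-5t + 1) + 29 = -5(t − 6), we have |(-5t + 1) + 29| = 5|t − 6|.
Thus it suffices that |t − 6| < eps/5.
Choosing delta = eps/5 gives |(-5t + 1) + 29| = 5|t − 6| < eps whenever |t − 6| < delta.

delta = eps/5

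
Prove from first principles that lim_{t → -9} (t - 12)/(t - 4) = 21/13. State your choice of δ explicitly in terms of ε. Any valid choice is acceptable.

δ = min(13/2, (169/16)ε)

Let ε > 0. We want δ > 0 with 0 < |t + 9| < δ ⇒ |(t - 12)/(t - 4) − (21/13)| < ε.
Combining over a common denominator, (t - 12)/(t - 4) − (21/13) = [(t - 12)·(-13) − (-21)·(t - 4)] / [(-13)·(t - 4)] = 8(t + 9) / ((-13)(t - 4)).
So |(t - 12)/(t - 4) − (21/13)| = 8|t + 9| / (13·|t − 4|).
Require δ ≤ 13/2, so |t − 4| ≥ |-13| − |t + 9| > 13 − 13/2 = 13/2.
Hence |(t - 12)/(t - 4) − (21/13)| < 8|t + 9|/(13·(13/2)) = (16/169)|t + 9|, which is < ε once |t + 9| < (169/16)ε.
Take δ = min(13/2, (169/16)ε). Then 0 < |t + 9| < δ forces both bounds, so |(t - 12)/(t - 4) − (21/13)| < ε.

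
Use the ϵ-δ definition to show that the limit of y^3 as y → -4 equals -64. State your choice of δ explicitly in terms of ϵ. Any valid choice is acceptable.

Suppose ϵ > 0. We seek δ > 0 with 0 < |y + 4| < δ ⇒ |y^3 + 64| < ϵ.
Factor: y^3 + 64 = (y + 4)(y^2 - 4y + 16), so |y^3 + 64| = |y + 4|·|y^2 - 4y + 16|.
Impose δ ≤ 2 so that |y| < 6; then |y^2 - 4y + 16| ≤ 76.
Hence |y^3 + 64| ≤ 76|y + 4|, which is < ϵ once |y + 4| < ϵ/76.
Take δ = min(2, ϵ/76). If 0 < |y + 4| < δ then both bounds hold and |y^3 + 64| ≤ 76|y + 4| < 76·(ϵ/76) = ϵ.

δ = min(2, ϵ/76)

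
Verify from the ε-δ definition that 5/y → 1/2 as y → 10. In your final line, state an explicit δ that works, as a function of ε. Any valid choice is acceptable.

δ = min(5, 10ε)

Let ε > 0. We seek δ > 0 such that 0 < |y − 10| < δ implies |5/y − (1/2)| < ε.
|5/y − (1/2)| = 5·|10 − y|/(10·|y|) = 5|y − 10|/(10|y|).
Restrict δ ≤ 5. Then |y − 10| < 5 gives |y| > 5, so 10|y| > 50.
Then |5/y − (1/2)| < 5|y − 10|/50, which is < ε when |y − 10| < 10ε.
Take δ = min(5, 10ε). Then 0 < |y − 10| < δ gives both |y − 10| < 5 and |y − 10| < 10ε, so |5/y − (1/2)| < ε.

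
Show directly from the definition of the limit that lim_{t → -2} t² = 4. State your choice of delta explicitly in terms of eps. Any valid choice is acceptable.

delta = min(1, eps/5)

Suppose eps > 0. We seek delta > 0 with 0 < |t + 2| < delta ⇒ |t² − 4| < eps.
Factor: t² − 4 = (t + 2)(t - 2), so |t² − 4| = |t + 2|·|t - 2|.
Restrict delta ≤ 1. Then |t + 2| < 1 gives |t| < 3, so by the triangle inequality |t - 2| ≤ 3 + 2 = 5.
Hence |t² − 4| ≤ 5|t + 2|, which is < eps once |t + 2| < eps/5.
Take delta = min(1, eps/5). If 0 < |t + 2| < delta then both bounds hold and |t² − 4| ≤ 5|t + 2| < 5·(eps/5) = eps.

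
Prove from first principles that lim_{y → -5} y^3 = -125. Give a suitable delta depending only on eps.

Fix eps > 0. We seek delta > 0 with 0 < |y + 5| < delta ⇒ |y^3 + 125| < eps.
Factor: y^3 + 125 = (y + 5)(y^2 - 5y + 25), so |y^3 + 125| = |y + 5|·|y^2 - 5y + 25|.
Restrict delta ≤ 1. Then |y + 5| < 1 gives |y| < 6, so by the triangle inequality |y^2 - 5y + 25| ≤ 6^2 + 5·6 + 25 = 91.
Hence |y^3 + 125| ≤ 91|y + 5|, which is < eps once |y + 5| < eps/91.
Take delta = min(1, eps/91). If 0 < |y + 5| < delta then both bounds hold and |y^3 + 125| ≤ 91|y + 5| < 91·(eps/91) = eps.

delta = min(1, eps/91)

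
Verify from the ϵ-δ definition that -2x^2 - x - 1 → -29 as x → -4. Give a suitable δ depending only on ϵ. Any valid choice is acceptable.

Let ϵ > 0 be given. We want δ > 0 such that 0 < |x + 4| < δ implies |(-2x^2 - x - 1) + 29| < ϵ.
(-2x^2 - x - 1) + 29 = -2x^2 - x + 28 = (x + 4)(-2x + 7).
So |(-2x^2 - x - 1) + 29| = |x + 4|·|-2x + 7|.
Assume first that |x + 4| < 2, so |x| < 6. Then |-2x + 7| ≤ 2·6 + 7 = 19.
Hence |(-2x^2 - x - 1) + 29| ≤ 19|x + 4| < ϵ provided |x + 4| < ϵ/19.
Choosing δ = min(2, ϵ/19) ensures both conditions, hence |(-2x^2 - x - 1) + 29| < ϵ.

δ = min(2, ϵ/19)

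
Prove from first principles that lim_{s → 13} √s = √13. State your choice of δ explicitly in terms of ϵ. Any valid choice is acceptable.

δ = min(13, √13·ϵ)

Let ϵ > 0 be given. We want δ > 0 such that 0 < |s − 13| < δ implies |√s − √13| < ϵ.
Rationalise: √s − √13 = (s − 13)/(√s + √13), so |√s − √13| = |s − 13|/(√s + √13).
Restrict δ ≤ 13 so that |s − 13| < 13 forces s > 0, and then √s + √13 > √13.
Hence |√s − √13| < |s − 13|/√13, which is < ϵ once |s − 13| < √13·ϵ.
Take δ = min(13, √13·ϵ). If 0 < |s − 13| < δ then s > 0 and |√s − √13| < |s − 13|/√13 < ϵ.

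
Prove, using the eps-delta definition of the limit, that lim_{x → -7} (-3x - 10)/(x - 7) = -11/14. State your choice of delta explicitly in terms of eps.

delta = min(7, (98/31)eps)

Fix eps > 0. We want delta > 0 with 0 < |x + 7| < delta ⇒ |(-3x - 10)/(x - 7) + 11/14| < eps.
Combining over a common denominator, (-3x - 10)/(x - 7) + 11/14 = [(-3x - 10)·(-14) − 11·(x - 7)] / [(-14)·(x - 7)] = 31(x + 7) / ((-14)(x - 7)).
So |(-3x - 10)/(x - 7) + 11/14| = 31|x + 7| / (14·|x − 7|).
Restrict delta ≤ 7. Then |x + 7| < 7 gives |x − 7| = |(x + 7) + (-14)| ≥ 14 − 7 = 7.
Hence |(-3x - 10)/(x - 7) + 11/14| < 31|x + 7|/(14·7) = (31/98)|x + 7|, which is < eps once |x + 7| < (98/31)eps.
Take delta = min(7, (98/31)eps). Then 0 < |x + 7| < delta forces both bounds, so |(-3x - 10)/(x - 7) + 11/14| < eps.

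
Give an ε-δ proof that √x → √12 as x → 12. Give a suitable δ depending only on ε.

Let ε > 0 be given. We want δ > 0 such that 0 < |x − 12| < δ implies |√x − √12| < ε.
Multiplying by the conjugate, |√x − √12| = |x − 12|/(√x + √12).
Restrict δ ≤ 12 so that |x − 12| < 12 forces x > 0, and then √x + √12 > √12.
Hence |√x − √12| < |x − 12|/√12, which is < ε once |x − 12| < √12·ε.
Take δ = min(12, √12·ε). If 0 < |x − 12| < δ then x > 0 and |√x − √12| < |x − 12|/√12 < ε.

δ = min(12, √12·ε)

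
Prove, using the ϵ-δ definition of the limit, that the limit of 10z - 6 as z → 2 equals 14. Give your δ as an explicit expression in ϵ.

δ = ϵ/10

Let ϵ > 0 be given. We need δ > 0 so that 0 < |z − 2| < δ implies |(10z - 6) − 14| < ϵ.
Since (10z - 6) − 14 = 10(z − 2), we have |(10z - 6) − 14| = 10|z − 2|.
Thus it suffices that |z − 2| < ϵ/10.
Choosing δ = ϵ/10 gives |(10z - 6) − 14| = 10|z − 2| < ϵ whenever |z − 2| < δ.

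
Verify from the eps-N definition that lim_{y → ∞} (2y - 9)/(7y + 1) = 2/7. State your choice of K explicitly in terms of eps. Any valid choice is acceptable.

Let eps > 0. We seek K > 0 such that y > K implies |(2y - 9)/(7y + 1) − (2/7)| < eps.
(2y - 9)/(7y + 1) − (2/7) = (7(2y - 9) − 2(7y + 1)) / (7(7y + 1)) = -65/(7(7y + 1)).
For y > 0 we have 7y + 1 > 7y, so |(2y - 9)/(7y + 1) − (2/7)| = 65/(7(7y + 1)) < 65/(7·7y) = (65/49)/y.
Thus |(2y - 9)/(7y + 1) − (2/7)| < eps whenever y > (65/49)/eps.
Take K = (65/49)/eps. If y > K then |(2y - 9)/(7y + 1) − (2/7)| < (65/49)/y < eps.

K = (65/49)/eps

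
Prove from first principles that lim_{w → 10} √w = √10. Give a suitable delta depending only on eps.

Suppose eps > 0. We want delta > 0 such that 0 < |w − 10| < delta implies |√w − √10| < eps.
Multiplying by the conjugate, |√w − √10| = |w − 10|/(√w + √10).
Restrict delta ≤ 10 so that |w − 10| < 10 forces w > 0, and then √w + √10 > √10.
Hence |√w − √10| < |w − 10|/√10, which is < eps once |w − 10| < √10·eps.
Take delta = min(10, √10·eps). If 0 < |w − 10| < delta then w > 0 and |√w − √10| < |w − 10|/√10 < eps.

delta = min(10, √10·eps)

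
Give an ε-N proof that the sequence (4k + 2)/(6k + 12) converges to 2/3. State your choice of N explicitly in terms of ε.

N = 1/ε

Let ε > 0. For k ≥ 1, |(4k + 2)/(6k + 12) − (2/3)| = |-36|/(6(6k + 12)) = 36/(6(6k + 12)).
Since 6k + 12 ≥ 6k for k ≥ 1, this is ≤ 36/(6·6k) = 1/k.
So |(4k + 2)/(6k + 12) − (2/3)| < ε whenever k > 1/ε.
Take N = 1/ε. If k > N then |(4k + 2)/(6k + 12) − (2/3)| ≤ 1/k < ε.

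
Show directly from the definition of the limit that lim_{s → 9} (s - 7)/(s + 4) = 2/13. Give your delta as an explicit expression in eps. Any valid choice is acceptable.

Fix eps > 0. We want delta > 0 with 0 < |s − 9| < delta ⇒ |(s - 7)/(s + 4) − (2/13)| < eps.
Combining over a common denominator, (s - 7)/(s + 4) − (2/13) = [(s - 7)·13 − 2·(s + 4)] / [13·(s + 4)] = 11(s − 9) / (13(s + 4)).
So |(s - 7)/(s + 4) − (2/13)| = 11|s − 9| / (13·|s + 4|).
Require delta ≤ 13/2, so |s + 4| ≥ |13| − |s − 9| > 13 − 13/2 = 13/2.
Hence |(s - 7)/(s + 4) − (2/13)| < 11|s − 9|/(13·(13/2)) = (22/169)|s − 9|, which is < eps once |s − 9| < (169/22)eps.
Take delta = min(13/2, (169/22)eps). Then 0 < |s − 9| < delta forces both bounds, so |(s - 7)/(s + 4) − (2/13)| < eps.

delta = min(13/2, (169/22)eps)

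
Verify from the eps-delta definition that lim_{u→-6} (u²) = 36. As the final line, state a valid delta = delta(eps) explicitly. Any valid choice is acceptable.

delta = min(1, eps/13)

Suppose eps > 0. We seek delta > 0 with 0 < |u + 6| < delta ⇒ |u² − 36| < eps.
Factor: u² − 36 = (u + 6)(u - 6), so |u² − 36| = |u + 6|·|u - 6|.
Restrict delta ≤ 1. Then |u + 6| < 1 gives |u| < 7, so by the triangle inequality |u - 6| ≤ 7 + 6 = 13.
Hence |u² − 36| ≤ 13|u + 6|, which is < eps once |u + 6| < eps/13.
Take delta = min(1, eps/13). If 0 < |u + 6| < delta then both bounds hold and |u² − 36| ≤ 13|u + 6| < 13·(eps/13) = eps.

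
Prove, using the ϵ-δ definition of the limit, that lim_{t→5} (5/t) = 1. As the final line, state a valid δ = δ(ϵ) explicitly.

δ = min(5/2, (5/2)ϵ)

Let ϵ > 0. We seek δ > 0 such that 0 < |t − 5| < δ implies |5/t − 1| < ϵ.
|5/t − 1| = 5·|5 − t|/(5·|t|) = 5|t − 5|/(5|t|).
Restrict δ ≤ 5/2. Then |t − 5| < 5/2 gives |t| > 5/2, so 5|t| > 25/2.
Then |5/t − 1| < 5|t − 5|/(25/2), which is < ϵ when |t − 5| < (5/2)ϵ.
Take δ = min(5/2, (5/2)ϵ). Then 0 < |t − 5| < δ gives both |t − 5| < 5/2 and |t − 5| < (5/2)ϵ, so |5/t − 1| < ϵ.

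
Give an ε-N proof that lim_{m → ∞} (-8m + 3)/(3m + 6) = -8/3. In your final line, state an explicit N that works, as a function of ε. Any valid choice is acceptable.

Fix ε > 0. For m ≥ 1, |(-8m + 3)/(3m + 6) + 8/3| = |57|/(3(3m + 6)) = 57/(3(3m + 6)).
Since 3m + 6 ≥ 3m for m ≥ 1, this is ≤ 57/(3·3m) = (19/3)/m.
So |(-8m + 3)/(3m + 6) + 8/3| < ε whenever m > (19/3)/ε.
Take N = (19/3)/ε. If m > N then |(-8m + 3)/(3m + 6) + 8/3| ≤ (19/3)/m < ε.

N = (19/3)/ε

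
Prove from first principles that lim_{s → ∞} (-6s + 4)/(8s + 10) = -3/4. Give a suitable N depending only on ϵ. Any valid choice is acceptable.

N = (23/16)/ϵ

Suppose ϵ > 0. We seek N > 0 such that s > N implies |(-6s + 4)/(8s + 10) + 3/4| < ϵ.
(-6s + 4)/(8s + 10) + 3/4 = (8(-6s + 4) − (-6)(8s + 10)) / (8(8s + 10)) = 92/(8(8s + 10)).
For s > 0 we have 8s + 10 > 8s, so |(-6s + 4)/(8s + 10) + 3/4| = 92/(8(8s + 10)) < 92/(8·8s) = (23/16)/s.
Thus |(-6s + 4)/(8s + 10) + 3/4| < ϵ whenever s > (23/16)/ϵ.
Take N = (23/16)/ϵ. If s > N then |(-6s + 4)/(8s + 10) + 3/4| < (23/16)/s < ϵ.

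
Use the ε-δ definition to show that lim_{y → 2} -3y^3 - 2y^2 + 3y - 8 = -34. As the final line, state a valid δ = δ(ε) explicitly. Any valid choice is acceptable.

Let ε > 0. We want δ > 0 such that 0 < |y − 2| < δ implies |(-3y^3 - 2y^2 + 3y - 8) + 34| < ε.
(-3y^3 - 2y^2 + 3y - 8) + 34 = -3y^3 - 2y^2 + 3y + 26 = (y − 2)(-3y^2 - 8y - 13).
So |(-3y^3 - 2y^2 + 3y - 8) + 34| = |y − 2|·|-3y^2 - 8y - 13|.
Assume first that |y − 2| < 2, so |y| < 4. Then |-3y^2 - 8y - 13| ≤ 3·4^2 + 8·4 + 13 = 93.
Hence |(-3y^3 - 2y^2 + 3y - 8) + 34| ≤ 93|y − 2| < ε provided |y − 2| < ε/93.
Choosing δ = min(2, ε/93) ensures both conditions, hence |(-3y^3 - 2y^2 + 3y - 8) + 34| < ε.

δ = min(2, ε/93)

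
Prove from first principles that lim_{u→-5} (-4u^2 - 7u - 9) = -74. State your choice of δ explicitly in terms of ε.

δ = min(2, ε/41)

Fix ε > 0. We want δ > 0 such that 0 < |u + 5| < δ implies |(-4u^2 - 7u - 9) + 74| < ε.
(-4u^2 - 7u - 9) + 74 = -4u^2 - 7u + 65 = (u + 5)(-4u + 13).
So |(-4u^2 - 7u - 9) + 74| = |u + 5|·|-4u + 13|.
Assume first that |u + 5| < 2, so |u| < 7. Then |-4u + 13| ≤ 4·7 + 13 = 41.
Hence |(-4u^2 - 7u - 9) + 74| ≤ 41|u + 5| < ε provided |u + 5| < ε/41.
Take δ = min(2, ε/41). Then 0 < |u + 5| < δ gives both |u + 5| < 2 and |u + 5| < ε/41, so |(-4u^2 - 7u - 9) + 74| < ε.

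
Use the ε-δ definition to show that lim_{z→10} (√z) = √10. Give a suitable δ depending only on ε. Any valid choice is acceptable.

δ = min(10, √10·ε)

Fix ε > 0. We want δ > 0 such that 0 < |z − 10| < δ implies |√z − √10| < ε.
Multiplying by the conjugate, |√z − √10| = |z − 10|/(√z + √10).
Restrict δ ≤ 10 so that |z − 10| < 10 forces z > 0, and then √z + √10 > √10.
Hence |√z − √10| < |z − 10|/√10, which is < ε once |z − 10| < √10·ε.
Take δ = min(10, √10·ε). If 0 < |z − 10| < δ then z > 0 and |√z − √10| < |z − 10|/√10 < ε.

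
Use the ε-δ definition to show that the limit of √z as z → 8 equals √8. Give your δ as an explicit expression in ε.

δ = min(8, √8·ε)

Let ε > 0 be given. We want δ > 0 such that 0 < |z − 8| < δ implies |√z − √8| < ε.
Multiplying by the conjugate, |√z − √8| = |z − 8|/(√z + √8).
Restrict δ ≤ 8 so that |z − 8| < 8 forces z > 0, and then √z + √8 > √8.
Hence |√z − √8| < |z − 8|/√8, which is < ε once |z − 8| < √8·ε.
Take δ = min(8, √8·ε). If 0 < |z − 8| < δ then z > 0 and |√z − √8| < |z − 8|/√8 < ε.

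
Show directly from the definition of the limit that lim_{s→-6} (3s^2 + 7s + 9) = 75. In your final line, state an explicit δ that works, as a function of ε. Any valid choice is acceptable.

δ = min(1, ε/32)

Suppose ε > 0. We want δ > 0 such that 0 < |s + 6| < δ implies |(3s^2 + 7s + 9) − 75| < ε.
(3s^2 + 7s + 9) − 75 = 3s^2 + 7s - 66 = (s + 6)(3s - 11).
So |(3s^2 + 7s + 9) − 75| = |s + 6|·|3s - 11|.
Require δ ≤ 1. Then |s + 6| < 1 gives |s| < 7, and by the triangle inequality |3s - 11| ≤ 3·7 + 11 = 32.
Hence |(3s^2 + 7s + 9) − 75| ≤ 32|s + 6| < ε provided |s + 6| < ε/32.
Take δ = min(1, ε/32). Then 0 < |s + 6| < δ gives both |s + 6| < 1 and |s + 6| < ε/32, so |(3s^2 + 7s + 9) − 75| < ε.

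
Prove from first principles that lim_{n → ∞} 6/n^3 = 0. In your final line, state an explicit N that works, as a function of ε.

Fix ε > 0. For n ≥ 1, |6/n^3 − 0| = 6/n^3.
6/n^3 < ε ⇔ n^3 > 6/ε ⇔ n > (6/ε)^{1/3}.
Take N = (6/ε)^{1/3}. Then n > N implies 6/n^3 < ε.

N = (6/ε)^{1/3}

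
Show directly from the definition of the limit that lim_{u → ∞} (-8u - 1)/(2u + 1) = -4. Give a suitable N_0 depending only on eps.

N_0 = (3/2)/eps

Suppose eps > 0. We seek N_0 > 0 such that u > N_0 implies |(-8u - 1)/(2u + 1) + 4| < eps.
(-8u - 1)/(2u + 1) + 4 = (2(-8u - 1) − (-8)(2u + 1)) / (2(2u + 1)) = 6/(2(2u + 1)).
For u > 0 we have 2u + 1 > 2u, so |(-8u - 1)/(2u + 1) + 4| = 6/(2(2u + 1)) < 6/(2·2u) = (3/2)/u.
Thus |(-8u - 1)/(2u + 1) + 4| < eps whenever u > (3/2)/eps.
Take N_0 = (3/2)/eps. If u > N_0 then |(-8u - 1)/(2u + 1) + 4| < (3/2)/u < eps.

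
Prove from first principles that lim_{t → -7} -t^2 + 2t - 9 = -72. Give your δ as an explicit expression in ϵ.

Let ϵ > 0. We want δ > 0 such that 0 < |t + 7| < δ implies |(-t^2 + 2t - 9) + 72| < ϵ.
(-t^2 + 2t - 9) + 72 = -t^2 + 2t + 63 = (t + 7)(-t + 9).
So |(-t^2 + 2t - 9) + 72| = |t + 7|·|-t + 9|.
Require δ ≤ 1. Then |t + 7| < 1 gives |t| < 8, and by the triangle inequality |-t + 9| ≤ 8 + 9 = 17.
Hence |(-t^2 + 2t - 9) + 72| ≤ 17|t + 7| < ϵ provided |t + 7| < ϵ/17.
Take δ = min(1, ϵ/17). Then 0 < |t + 7| < δ gives both |t + 7| < 1 and |t + 7| < ϵ/17, so |(-t^2 + 2t - 9) + 72| < ϵ.

δ = min(1, ϵ/17)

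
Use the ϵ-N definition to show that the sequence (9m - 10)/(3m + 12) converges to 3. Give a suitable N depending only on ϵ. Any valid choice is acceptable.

Let ϵ > 0. For m ≥ 1, |(9m - 10)/(3m + 12) − 3| = |-138|/(3(3m + 12)) = 138/(3(3m + 12)).
Since 3m + 12 ≥ 3m for m ≥ 1, this is ≤ 138/(3·3m) = (46/3)/m.
So |(9m - 10)/(3m + 12) − 3| < ϵ whenever m > (46/3)/ϵ.
Take N = (46/3)/ϵ. If m > N then |(9m - 10)/(3m + 12) − 3| ≤ (46/3)/m < ϵ.

N = (46/3)/ϵ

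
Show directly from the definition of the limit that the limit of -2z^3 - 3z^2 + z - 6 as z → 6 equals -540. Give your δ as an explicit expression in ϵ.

Fix ϵ > 0. We want δ > 0 such that 0 < |z − 6| < δ implies |(-2z^3 - 3z^2 + z - 6) + 540| < ϵ.
(-2z^3 - 3z^2 + z - 6) + 540 = -2z^3 - 3z^2 + z + 534 = (z − 6)(-2z^2 - 15z - 89).
So |(-2z^3 - 3z^2 + z - 6) + 540| = |z − 6|·|-2z^2 - 15z - 89|.
Assume first that |z − 6| < 1, so |z| < 7. Then |-2z^2 - 15z - 89| ≤ 2·7^2 + 15·7 + 89 = 292.
Hence |(-2z^3 - 3z^2 + z - 6) + 540| ≤ 292|z − 6| < ϵ provided |z − 6| < ϵ/292.
Choosing δ = min(1, ϵ/292) ensures both conditions, hence |(-2z^3 - 3z^2 + z - 6) + 540| < ϵ.

δ = min(1, ϵ/292)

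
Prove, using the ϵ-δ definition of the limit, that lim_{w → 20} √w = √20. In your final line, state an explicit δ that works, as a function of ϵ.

Let ϵ > 0. We want δ > 0 such that 0 < |w − 20| < δ implies |√w − √20| < ϵ.
Rationalise: √w − √20 = (w − 20)/(√w + √20), so |√w − √20| = |w − 20|/(√w + √20).
Restrict δ ≤ 20 so that |w − 20| < 20 forces w > 0, and then √w + √20 > √20.
Hence |√w − √20| < |w − 20|/√20, which is < ϵ once |w − 20| < √20·ϵ.
Take δ = min(20, √20·ϵ). If 0 < |w − 20| < δ then w > 0 and |√w − √20| < |w − 20|/√20 < ϵ.

δ = min(20, √20·ϵ)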